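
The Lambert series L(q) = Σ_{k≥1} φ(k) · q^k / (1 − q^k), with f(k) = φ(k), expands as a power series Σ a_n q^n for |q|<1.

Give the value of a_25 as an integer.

[q^25] φ(25)=20,φ(5)=4,φ(1)=1 ⇒ 25

a_25 = 25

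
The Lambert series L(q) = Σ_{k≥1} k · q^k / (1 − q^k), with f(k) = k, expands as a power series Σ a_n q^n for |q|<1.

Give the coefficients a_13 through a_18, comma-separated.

d|13:{1,13}  Σf=1+13=14
[q^14] f(1)=1,f(2)=2,f(7)=7,f(14)=14 ⇒ 24
n=15: 1·15 3·5 5·3 15·1  f→[1+3+5+15]=24
[q^16] f(16)=16,f(8)=8,f(4)=4,f(2)=2,f(1)=1 ⇒ 31
d|17:{1,17}  Σf=1+17=18
n=18: 1·18 2·9 3·6 6·3 9·2 18·1  f→[1+2+3+6+9+18]=39

14, 24, 24, 31, 18, 39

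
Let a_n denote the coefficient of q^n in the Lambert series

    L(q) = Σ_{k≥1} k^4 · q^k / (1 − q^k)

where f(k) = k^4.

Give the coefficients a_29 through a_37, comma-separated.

[q^29] f(29)=707281,f(1)=1 ⇒ 707282
d|30:{1,2,3,5,6,10,15,30}  Σf=1+16+81+625+1296+10000+50625+810000=872644
d|31:{1,31}  Σf=1+923521=923522
n=32: 1·32 2·16 4·8 8·4 16·2 32·1  f→[1+16+256+4096+65536+1048576]=1118481
[q^33] f(33)=1185921,f(11)=14641,f(3)=81,f(1)=1 ⇒ 1200644
q^34  k|34↦f(k): 1:1 2:16 17:83521 34:1336336  a_34=1419874
q^35  k|35↦f(k): 35:1500625 7:2401 5:625 1:1  a_35=1503652
d|36:{36,18,12,9,6,4,3,2,1}  Σf=1679616+104976+20736+6561+1296+256+81+16+1=1813539
d|37:{37,1}  Σf=1874161+1=1874162

707282, 872644, 923522, 1118481, 1200644, 1419874, 1503652, 1813539, 1874162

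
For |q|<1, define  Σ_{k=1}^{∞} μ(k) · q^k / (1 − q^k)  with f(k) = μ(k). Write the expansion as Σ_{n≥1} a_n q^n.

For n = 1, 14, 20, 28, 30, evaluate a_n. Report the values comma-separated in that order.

d|1:{1}  Σμ=1=1
n=14: 14·1 7·2 2·7 1·14  μ→[1+(-1)+(-1)+1]=0
d|20:{1,2,4,5,10,20}  Σμ=1+(-1)+0+(-1)+1+0=0
[q^28] μ(28)=0,μ(14)=1,μ(7)=-1,μ(4)=0,μ(2)=-1,μ(1)=1 ⇒ 0
[q^30] μ(30)=-1,μ(15)=1,μ(10)=1,μ(6)=1,μ(5)=-1,μ(3)=-1,μ(2)=-1,μ(1)=1 ⇒ 0

1, 0, 0, 0, 0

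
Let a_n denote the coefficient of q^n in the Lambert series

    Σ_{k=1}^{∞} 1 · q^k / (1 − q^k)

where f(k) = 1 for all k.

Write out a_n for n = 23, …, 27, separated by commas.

d|23:{23,1}  Σf=1+1=2
[q^24] f(1)=1,f(2)=1,f(3)=1,f(4)=1,f(6)=1,f(8)=1,f(12)=1,f(24)=1 ⇒ 8
q^25  k|25↦f(k): 1:1 5:1 25:1  a_25=3
d|26:{26,13,2,1}  Σf=1+1+1+1=4
d|27:{1,3,9,27}  Σf=1+1+1+1=4

2, 8, 3, 4, 4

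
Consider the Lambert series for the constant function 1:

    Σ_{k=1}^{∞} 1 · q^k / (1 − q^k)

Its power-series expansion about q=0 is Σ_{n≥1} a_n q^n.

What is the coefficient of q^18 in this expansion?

q^18  k|18↦f(k): 1:1 2:1 3:1 6:1 9:1 18:1  a_18=6

a_18 = 6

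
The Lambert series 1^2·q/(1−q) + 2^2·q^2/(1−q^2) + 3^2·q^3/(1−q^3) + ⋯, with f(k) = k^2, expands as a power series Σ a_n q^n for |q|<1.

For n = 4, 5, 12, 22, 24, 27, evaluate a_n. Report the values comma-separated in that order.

21, 26, 210, 610, 850, 820

d|4:{1,2,4}  Σf=1+4+16=21
q^5  k|5↦f(k): 5:25 1:1  a_5=26
n=12: 12·1 6·2 4·3 3·4 2·6 1·12  f→[144+36+16+9+4+1]=210
n=22: 22·1 11·2 2·11 1·22  f→[484+121+4+1]=610
[q^24] f(24)=576,f(12)=144,f(8)=64,f(6)=36,f(4)=16,f(3)=9,f(2)=4,f(1)=1 ⇒ 850
[q^27] f(27)=729,f(9)=81,f(3)=9,f(1)=1 ⇒ 820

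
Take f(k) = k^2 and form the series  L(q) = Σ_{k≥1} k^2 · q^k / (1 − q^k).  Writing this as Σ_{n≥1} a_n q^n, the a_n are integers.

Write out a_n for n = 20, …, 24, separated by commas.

546, 500, 610, 530, 850

d|20:{20,10,5,4,2,1}  Σf=400+100+25+16+4+1=546
q^21  k|21↦f(k): 21:441 7:49 3:9 1:1  a_21=500
n=22: 22·1 11·2 2·11 1·22  f→[484+121+4+1]=610
d|23:{23,1}  Σf=529+1=530
n=24: 1·24 2·12 3·8 4·6 6·4 8·3 12·2 24·1  f→[1+4+9+16+36+64+144+576]=850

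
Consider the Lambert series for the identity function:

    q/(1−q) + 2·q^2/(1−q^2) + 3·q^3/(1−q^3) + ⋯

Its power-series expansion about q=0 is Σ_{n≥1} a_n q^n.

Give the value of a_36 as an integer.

n=36: 36·1 18·2 12·3 9·4 6·6 4·9 3·12 2·18 1·36  f→[36+18+12+9+6+4+3+2+1]=91

a_36 = 91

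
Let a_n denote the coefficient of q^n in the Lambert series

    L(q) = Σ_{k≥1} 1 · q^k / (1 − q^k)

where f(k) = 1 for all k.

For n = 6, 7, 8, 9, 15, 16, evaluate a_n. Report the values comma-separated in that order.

4, 2, 4, 3, 4, 5

d|6:{6,3,2,1}  Σf=1+1+1+1=4
q^7  k|7↦f(k): 1:1 7:1  a_7=2
[q^8] f(8)=1,f(4)=1,f(2)=1,f(1)=1 ⇒ 4
d|9:{1,3,9}  Σf=1+1+1=3
[q^15] f(15)=1,f(5)=1,f(3)=1,f(1)=1 ⇒ 4
q^16  k|16↦f(k): 16:1 8:1 4:1 2:1 1:1  a_16=5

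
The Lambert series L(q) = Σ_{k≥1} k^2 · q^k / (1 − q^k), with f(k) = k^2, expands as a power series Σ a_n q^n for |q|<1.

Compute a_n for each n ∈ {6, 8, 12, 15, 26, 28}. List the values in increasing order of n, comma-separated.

d|6:{6,3,2,1}  Σf=36+9+4+1=50
q^8  k|8↦f(k): 8:64 4:16 2:4 1:1  a_8=85
d|12:{12,6,4,3,2,1}  Σf=144+36+16+9+4+1=210
d|15:{15,5,3,1}  Σf=225+25+9+1=260
[q^26] f(1)=1,f(2)=4,f(13)=169,f(26)=676 ⇒ 850
n=28: 28·1 14·2 7·4 4·7 2·14 1·28  f→[784+196+49+16+4+1]=1050

50, 85, 210, 260, 850, 1050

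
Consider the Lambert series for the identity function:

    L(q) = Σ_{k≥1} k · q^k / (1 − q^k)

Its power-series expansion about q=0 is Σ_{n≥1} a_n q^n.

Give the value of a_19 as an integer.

d|19:{19,1}  Σf=19+1=20

a_19 = 20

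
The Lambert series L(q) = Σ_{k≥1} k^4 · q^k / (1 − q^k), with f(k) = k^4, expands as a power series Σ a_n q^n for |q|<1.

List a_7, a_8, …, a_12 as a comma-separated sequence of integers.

d|7:{1,7}  Σf=1+2401=2402
q^8  k|8↦f(k): 1:1 2:16 4:256 8:4096  a_8=4369
q^9  k|9↦f(k): 9:6561 3:81 1:1  a_9=6643
d|10:{1,2,5,10}  Σf=1+16+625+10000=10642
n=11: 1·11 11·1  f→[1+14641]=14642
d|12:{1,2,3,4,6,12}  Σf=1+16+81+256+1296+20736=22386

2402, 4369, 6643, 10642, 14642, 22386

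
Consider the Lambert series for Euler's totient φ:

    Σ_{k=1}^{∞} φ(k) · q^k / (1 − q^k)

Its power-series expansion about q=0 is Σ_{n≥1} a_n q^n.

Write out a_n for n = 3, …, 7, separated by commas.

d|3:{1,3}  Σφ=1+2=3
n=4: 4·1 2·2 1·4  φ→[2+1+1]=4
d|5:{1,5}  Σφ=1+4=5
[q^6] φ(6)=2,φ(3)=2,φ(2)=1,φ(1)=1 ⇒ 6
q^7  k|7↦φ(k): 7:6 1:1  a_7=7

3, 4, 5, 6, 7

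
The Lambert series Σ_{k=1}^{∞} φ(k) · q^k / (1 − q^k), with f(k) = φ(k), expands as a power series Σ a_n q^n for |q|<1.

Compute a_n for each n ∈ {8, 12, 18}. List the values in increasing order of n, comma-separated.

d|8:{8,4,2,1}  Σφ=4+2+1+1=8
q^12  k|12↦φ(k): 12:4 6:2 4:2 3:2 2:1 1:1  a_12=12
n=18: 18·1 9·2 6·3 3·6 2·9 1·18  φ→[6+6+2+2+1+1]=18

8, 12, 18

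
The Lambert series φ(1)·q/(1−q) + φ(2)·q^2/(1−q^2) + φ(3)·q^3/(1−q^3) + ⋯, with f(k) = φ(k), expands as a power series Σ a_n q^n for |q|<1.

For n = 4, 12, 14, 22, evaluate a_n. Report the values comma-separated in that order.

q^4  k|4↦φ(k): 1:1 2:1 4:2  a_4=4
q^12  k|12↦φ(k): 12:4 6:2 4:2 3:2 2:1 1:1  a_12=12
[q^14] φ(14)=6,φ(7)=6,φ(2)=1,φ(1)=1 ⇒ 14
d|22:{1,2,11,22}  Σφ=1+1+10+10=22

4, 12, 14, 22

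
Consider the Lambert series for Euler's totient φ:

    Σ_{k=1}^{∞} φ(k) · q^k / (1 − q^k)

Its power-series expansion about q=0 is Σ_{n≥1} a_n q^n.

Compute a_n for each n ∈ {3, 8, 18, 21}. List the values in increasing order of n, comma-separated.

q^3  k|3↦φ(k): 3:2 1:1  a_3=3
n=8: 8·1 4·2 2·4 1·8  φ→[4+2+1+1]=8
d|18:{18,9,6,3,2,1}  Σφ=6+6+2+2+1+1=18
q^21  k|21↦φ(k): 21:12 7:6 3:2 1:1  a_21=21

3, 8, 18, 21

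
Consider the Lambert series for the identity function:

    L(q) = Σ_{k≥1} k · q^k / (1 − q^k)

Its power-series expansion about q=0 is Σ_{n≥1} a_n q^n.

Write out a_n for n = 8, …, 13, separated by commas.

q^8  k|8↦f(k): 8:8 4:4 2:2 1:1  a_8=15
q^9  k|9↦f(k): 9:9 3:3 1:1  a_9=13
q^10  k|10↦f(k): 10:10 5:5 2:2 1:1  a_10=18
q^11  k|11↦f(k): 1:1 11:11  a_11=12
[q^12] f(1)=1,f(2)=2,f(3)=3,f(4)=4,f(6)=6,f(12)=12 ⇒ 28
[q^13] f(13)=13,f(1)=1 ⇒ 14

15, 13, 18, 12, 28, 14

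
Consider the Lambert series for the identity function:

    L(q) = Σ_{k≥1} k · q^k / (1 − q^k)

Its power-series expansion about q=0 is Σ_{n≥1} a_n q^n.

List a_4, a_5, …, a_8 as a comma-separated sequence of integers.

7, 6, 12, 8, 15

d|4:{1,2,4}  Σf=1+2+4=7
q^5  k|5↦f(k): 5:5 1:1  a_5=6
d|6:{6,3,2,1}  Σf=6+3+2+1=12
q^7  k|7↦f(k): 1:1 7:7  a_7=8
d|8:{8,4,2,1}  Σf=8+4+2+1=15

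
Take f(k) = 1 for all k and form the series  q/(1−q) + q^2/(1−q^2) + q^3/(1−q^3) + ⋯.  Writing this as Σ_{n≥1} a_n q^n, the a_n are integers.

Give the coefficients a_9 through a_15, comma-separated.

3, 4, 2, 6, 2, 4, 4

q^9  k|9↦f(k): 1:1 3:1 9:1  a_9=3
[q^10] f(1)=1,f(2)=1,f(5)=1,f(10)=1 ⇒ 4
q^11  k|11↦f(k): 1:1 11:1  a_11=2
d|12:{12,6,4,3,2,1}  Σf=1+1+1+1+1+1=6
[q^13] f(13)=1,f(1)=1 ⇒ 2
[q^14] f(1)=1,f(2)=1,f(7)=1,f(14)=1 ⇒ 4
n=15: 15·1 5·3 3·5 1·15  f→[1+1+1+1]=4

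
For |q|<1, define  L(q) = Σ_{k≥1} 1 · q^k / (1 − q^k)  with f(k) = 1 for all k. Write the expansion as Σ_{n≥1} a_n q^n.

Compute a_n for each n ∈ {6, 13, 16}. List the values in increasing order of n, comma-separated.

4, 2, 5

d|6:{1,2,3,6}  Σf=1+1+1+1=4
q^13  k|13↦f(k): 13:1 1:1  a_13=2
q^16  k|16↦f(k): 1:1 2:1 4:1 8:1 16:1  a_16=5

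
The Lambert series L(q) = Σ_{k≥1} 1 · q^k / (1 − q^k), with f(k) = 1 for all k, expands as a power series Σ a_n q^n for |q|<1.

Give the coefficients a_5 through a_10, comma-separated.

2, 4, 2, 4, 3, 4

[q^5] f(1)=1,f(5)=1 ⇒ 2
q^6  k|6↦f(k): 1:1 2:1 3:1 6:1  a_6=4
n=7: 1·7 7·1  f→[1+1]=2
q^8  k|8↦f(k): 1:1 2:1 4:1 8:1  a_8=4
n=9: 9·1 3·3 1·9  f→[1+1+1]=3
n=10: 10·1 5·2 2·5 1·10  f→[1+1+1+1]=4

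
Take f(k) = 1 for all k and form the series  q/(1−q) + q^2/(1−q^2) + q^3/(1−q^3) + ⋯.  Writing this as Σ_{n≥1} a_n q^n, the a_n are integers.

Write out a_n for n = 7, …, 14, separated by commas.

2, 4, 3, 4, 2, 6, 2, 4

n=7: 1·7 7·1  f→[1+1]=2
d|8:{8,4,2,1}  Σf=1+1+1+1=4
n=9: 1·9 3·3 9·1  f→[1+1+1]=3
n=10: 10·1 5·2 2·5 1·10  f→[1+1+1+1]=4
[q^11] f(1)=1,f(11)=1 ⇒ 2
d|12:{1,2,3,4,6,12}  Σf=1+1+1+1+1+1=6
d|13:{13,1}  Σf=1+1=2
d|14:{14,7,2,1}  Σf=1+1+1+1=4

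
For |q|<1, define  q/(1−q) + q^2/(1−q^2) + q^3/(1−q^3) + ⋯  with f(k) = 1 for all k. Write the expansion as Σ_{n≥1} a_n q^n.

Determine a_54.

a_54 = 8

q^54  k|54↦f(k): 1:1 2:1 3:1 6:1 9:1 18:1 27:1 54:1  a_54=8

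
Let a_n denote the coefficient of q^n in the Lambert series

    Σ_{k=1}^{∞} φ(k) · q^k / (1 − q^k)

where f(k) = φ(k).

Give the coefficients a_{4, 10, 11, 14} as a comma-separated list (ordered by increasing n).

d|4:{1,2,4}  Σφ=1+1+2=4
[q^10] φ(10)=4,φ(5)=4,φ(2)=1,φ(1)=1 ⇒ 10
n=11: 1·11 11·1  φ→[1+10]=11
q^14  k|14↦φ(k): 1:1 2:1 7:6 14:6  a_14=14

4, 10, 11, 14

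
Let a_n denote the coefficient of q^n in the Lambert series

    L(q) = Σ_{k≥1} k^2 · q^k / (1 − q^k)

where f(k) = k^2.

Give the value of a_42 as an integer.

a_42 = 2500

d|42:{1,2,3,6,7,14,21,42}  Σf=1+4+9+36+49+196+441+1764=2500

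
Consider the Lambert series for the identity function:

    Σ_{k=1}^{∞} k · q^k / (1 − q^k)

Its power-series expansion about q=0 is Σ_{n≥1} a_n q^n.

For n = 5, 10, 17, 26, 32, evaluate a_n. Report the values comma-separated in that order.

n=5: 1·5 5·1  f→[1+5]=6
q^10  k|10↦f(k): 1:1 2:2 5:5 10:10  a_10=18
d|17:{17,1}  Σf=17+1=18
d|26:{1,2,13,26}  Σf=1+2+13+26=42
n=32: 32·1 16·2 8·4 4·8 2·16 1·32  f→[32+16+8+4+2+1]=63

6, 18, 18, 42, 63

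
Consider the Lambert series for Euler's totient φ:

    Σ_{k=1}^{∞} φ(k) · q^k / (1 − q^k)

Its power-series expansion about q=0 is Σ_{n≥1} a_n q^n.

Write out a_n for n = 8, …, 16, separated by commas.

q^8  k|8↦φ(k): 1:1 2:1 4:2 8:4  a_8=8
q^9  k|9↦φ(k): 9:6 3:2 1:1  a_9=9
q^10  k|10↦φ(k): 10:4 5:4 2:1 1:1  a_10=10
d|11:{11,1}  Σφ=10+1=11
q^12  k|12↦φ(k): 1:1 2:1 3:2 4:2 6:2 12:4  a_12=12
n=13: 13·1 1·13  φ→[12+1]=13
q^14  k|14↦φ(k): 1:1 2:1 7:6 14:6  a_14=14
d|15:{1,3,5,15}  Σφ=1+2+4+8=15
[q^16] φ(16)=8,φ(8)=4,φ(4)=2,φ(2)=1,φ(1)=1 ⇒ 16

8, 9, 10, 11, 12, 13, 14, 15, 16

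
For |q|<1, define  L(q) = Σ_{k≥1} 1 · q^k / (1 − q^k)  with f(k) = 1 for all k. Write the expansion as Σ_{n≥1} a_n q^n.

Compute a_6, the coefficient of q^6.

[q^6] f(1)=1,f(2)=1,f(3)=1,f(6)=1 ⇒ 4

a_6 = 4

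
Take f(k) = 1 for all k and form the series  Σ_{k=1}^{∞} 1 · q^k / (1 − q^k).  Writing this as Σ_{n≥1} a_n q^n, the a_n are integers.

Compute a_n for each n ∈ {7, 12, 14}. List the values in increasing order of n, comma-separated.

2, 6, 4

[q^7] f(1)=1,f(7)=1 ⇒ 2
n=12: 1·12 2·6 3·4 4·3 6·2 12·1  f→[1+1+1+1+1+1]=6
d|14:{14,7,2,1}  Σf=1+1+1+1=4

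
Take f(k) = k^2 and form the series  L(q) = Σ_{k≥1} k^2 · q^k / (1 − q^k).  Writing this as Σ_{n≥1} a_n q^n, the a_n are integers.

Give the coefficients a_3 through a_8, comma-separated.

10, 21, 26, 50, 50, 85

q^3  k|3↦f(k): 3:9 1:1  a_3=10
n=4: 4·1 2·2 1·4  f→[16+4+1]=21
[q^5] f(1)=1,f(5)=25 ⇒ 26
d|6:{6,3,2,1}  Σf=36+9+4+1=50
d|7:{1,7}  Σf=1+49=50
n=8: 8·1 4·2 2·4 1·8  f→[64+16+4+1]=85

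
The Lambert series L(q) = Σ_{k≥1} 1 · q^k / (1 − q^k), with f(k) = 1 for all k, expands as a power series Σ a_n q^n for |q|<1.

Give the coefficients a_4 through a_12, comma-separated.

[q^4] f(4)=1,f(2)=1,f(1)=1 ⇒ 3
d|5:{1,5}  Σf=1+1=2
n=6: 1·6 2·3 3·2 6·1  f→[1+1+1+1]=4
d|7:{7,1}  Σf=1+1=2
q^8  k|8↦f(k): 8:1 4:1 2:1 1:1  a_8=4
n=9: 9·1 3·3 1·9  f→[1+1+1]=3
[q^10] f(1)=1,f(2)=1,f(5)=1,f(10)=1 ⇒ 4
[q^11] f(1)=1,f(11)=1 ⇒ 2
d|12:{1,2,3,4,6,12}  Σf=1+1+1+1+1+1=6

3, 2, 4, 2, 4, 3, 4, 2, 6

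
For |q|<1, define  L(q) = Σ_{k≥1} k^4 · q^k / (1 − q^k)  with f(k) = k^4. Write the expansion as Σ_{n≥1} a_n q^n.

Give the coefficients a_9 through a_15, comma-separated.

6643, 10642, 14642, 22386, 28562, 40834, 51332

q^9  k|9↦f(k): 1:1 3:81 9:6561  a_9=6643
d|10:{10,5,2,1}  Σf=10000+625+16+1=10642
[q^11] f(1)=1,f(11)=14641 ⇒ 14642
n=12: 12·1 6·2 4·3 3·4 2·6 1·12  f→[20736+1296+256+81+16+1]=22386
d|13:{13,1}  Σf=28561+1=28562
n=14: 14·1 7·2 2·7 1·14  f→[38416+2401+16+1]=40834
n=15: 1·15 3·5 5·3 15·1  f→[1+81+625+50625]=51332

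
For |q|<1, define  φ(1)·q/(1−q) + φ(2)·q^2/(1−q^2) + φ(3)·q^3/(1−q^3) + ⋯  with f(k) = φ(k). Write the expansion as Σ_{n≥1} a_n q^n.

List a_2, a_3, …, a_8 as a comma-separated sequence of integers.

n=2: 2·1 1·2  φ→[1+1]=2
[q^3] φ(1)=1,φ(3)=2 ⇒ 3
d|4:{4,2,1}  Σφ=2+1+1=4
[q^5] φ(5)=4,φ(1)=1 ⇒ 5
n=6: 1·6 2·3 3·2 6·1  φ→[1+1+2+2]=6
q^7  k|7↦φ(k): 7:6 1:1  a_7=7
q^8  k|8↦φ(k): 1:1 2:1 4:2 8:4  a_8=8

2, 3, 4, 5, 6, 7, 8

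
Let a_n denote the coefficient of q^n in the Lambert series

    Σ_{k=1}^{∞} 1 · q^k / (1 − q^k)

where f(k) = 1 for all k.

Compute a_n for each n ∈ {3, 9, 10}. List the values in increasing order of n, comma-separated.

q^3  k|3↦f(k): 1:1 3:1  a_3=2
[q^9] f(1)=1,f(3)=1,f(9)=1 ⇒ 3
n=10: 1·10 2·5 5·2 10·1  f→[1+1+1+1]=4

2, 3, 4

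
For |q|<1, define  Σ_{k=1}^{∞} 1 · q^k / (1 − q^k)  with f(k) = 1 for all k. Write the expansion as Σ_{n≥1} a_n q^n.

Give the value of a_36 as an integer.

a_36 = 9

n=36: 36·1 18·2 12·3 9·4 6·6 4·9 3·12 2·18 1·36  f→[1+1+1+1+1+1+1+1+1]=9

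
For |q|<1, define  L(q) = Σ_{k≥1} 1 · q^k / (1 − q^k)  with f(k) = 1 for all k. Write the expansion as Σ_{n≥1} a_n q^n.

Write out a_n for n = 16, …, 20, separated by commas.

d|16:{16,8,4,2,1}  Σf=1+1+1+1+1=5
d|17:{1,17}  Σf=1+1=2
q^18  k|18↦f(k): 1:1 2:1 3:1 6:1 9:1 18:1  a_18=6
d|19:{1,19}  Σf=1+1=2
[q^20] f(1)=1,f(2)=1,f(4)=1,f(5)=1,f(10)=1,f(20)=1 ⇒ 6

5, 2, 6, 2, 6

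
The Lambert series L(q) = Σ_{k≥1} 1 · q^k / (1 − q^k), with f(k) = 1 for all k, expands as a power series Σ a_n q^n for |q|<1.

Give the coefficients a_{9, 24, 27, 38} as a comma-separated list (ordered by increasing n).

[q^9] f(1)=1,f(3)=1,f(9)=1 ⇒ 3
q^24  k|24↦f(k): 24:1 12:1 8:1 6:1 4:1 3:1 2:1 1:1  a_24=8
d|27:{27,9,3,1}  Σf=1+1+1+1=4
n=38: 1·38 2·19 19·2 38·1  f→[1+1+1+1]=4

3, 8, 4, 4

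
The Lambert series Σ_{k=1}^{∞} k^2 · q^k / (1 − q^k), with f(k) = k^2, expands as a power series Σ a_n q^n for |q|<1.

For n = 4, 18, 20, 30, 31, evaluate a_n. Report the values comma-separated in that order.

d|4:{1,2,4}  Σf=1+4+16=21
d|18:{18,9,6,3,2,1}  Σf=324+81+36+9+4+1=455
n=20: 1·20 2·10 4·5 5·4 10·2 20·1  f→[1+4+16+25+100+400]=546
[q^30] f(1)=1,f(2)=4,f(3)=9,f(5)=25,f(6)=36,f(10)=100,f(15)=225,f(30)=900 ⇒ 1300
d|31:{1,31}  Σf=1+961=962

21, 455, 546, 1300, 962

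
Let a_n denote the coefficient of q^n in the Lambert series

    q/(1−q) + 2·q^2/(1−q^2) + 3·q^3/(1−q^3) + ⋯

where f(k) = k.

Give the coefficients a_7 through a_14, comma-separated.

8, 15, 13, 18, 12, 28, 14, 24

n=7: 1·7 7·1  f→[1+7]=8
n=8: 1·8 2·4 4·2 8·1  f→[1+2+4+8]=15
d|9:{1,3,9}  Σf=1+3+9=13
n=10: 1·10 2·5 5·2 10·1  f→[1+2+5+10]=18
[q^11] f(11)=11,f(1)=1 ⇒ 12
n=12: 1·12 2·6 3·4 4·3 6·2 12·1  f→[1+2+3+4+6+12]=28
[q^13] f(1)=1,f(13)=13 ⇒ 14
q^14  k|14↦f(k): 1:1 2:2 7:7 14:14  a_14=24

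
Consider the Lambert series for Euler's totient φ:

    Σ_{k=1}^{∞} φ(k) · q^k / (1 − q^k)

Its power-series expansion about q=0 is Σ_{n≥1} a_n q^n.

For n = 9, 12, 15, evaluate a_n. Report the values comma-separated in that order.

d|9:{9,3,1}  Σφ=6+2+1=9
q^12  k|12↦φ(k): 12:4 6:2 4:2 3:2 2:1 1:1  a_12=12
d|15:{1,3,5,15}  Σφ=1+2+4+8=15

9, 12, 15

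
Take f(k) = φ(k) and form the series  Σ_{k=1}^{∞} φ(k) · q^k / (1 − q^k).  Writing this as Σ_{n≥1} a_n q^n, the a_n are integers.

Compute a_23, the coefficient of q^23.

[q^23] φ(23)=22,φ(1)=1 ⇒ 23

a_23 = 23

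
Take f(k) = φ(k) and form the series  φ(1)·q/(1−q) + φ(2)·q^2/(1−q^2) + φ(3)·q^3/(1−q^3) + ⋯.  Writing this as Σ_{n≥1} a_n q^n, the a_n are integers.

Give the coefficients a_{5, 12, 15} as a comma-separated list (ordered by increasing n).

n=5: 1·5 5·1  φ→[1+4]=5
d|12:{1,2,3,4,6,12}  Σφ=1+1+2+2+2+4=12
q^15  k|15↦φ(k): 15:8 5:4 3:2 1:1  a_15=15

5, 12, 15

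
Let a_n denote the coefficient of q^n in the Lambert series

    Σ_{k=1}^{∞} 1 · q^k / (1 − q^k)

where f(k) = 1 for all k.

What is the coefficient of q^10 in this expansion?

a_10 = 4

q^10  k|10↦f(k): 10:1 5:1 2:1 1:1  a_10=4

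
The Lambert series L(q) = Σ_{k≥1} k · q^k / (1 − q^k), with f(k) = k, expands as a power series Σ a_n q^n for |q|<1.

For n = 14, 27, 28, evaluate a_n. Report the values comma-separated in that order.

[q^14] f(14)=14,f(7)=7,f(2)=2,f(1)=1 ⇒ 24
n=27: 1·27 3·9 9·3 27·1  f→[1+3+9+27]=40
n=28: 28·1 14·2 7·4 4·7 2·14 1·28  f→[28+14+7+4+2+1]=56

24, 40, 56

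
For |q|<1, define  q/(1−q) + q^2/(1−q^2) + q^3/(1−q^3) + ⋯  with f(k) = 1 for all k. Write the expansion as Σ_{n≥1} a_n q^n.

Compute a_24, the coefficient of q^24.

n=24: 1·24 2·12 3·8 4·6 6·4 8·3 12·2 24·1  f→[1+1+1+1+1+1+1+1]=8

a_24 = 8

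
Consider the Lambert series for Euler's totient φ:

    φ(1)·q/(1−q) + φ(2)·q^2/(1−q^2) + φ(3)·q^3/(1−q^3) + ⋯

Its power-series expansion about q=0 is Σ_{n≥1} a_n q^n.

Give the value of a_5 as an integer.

[q^5] φ(1)=1,φ(5)=4 ⇒ 5

a_5 = 5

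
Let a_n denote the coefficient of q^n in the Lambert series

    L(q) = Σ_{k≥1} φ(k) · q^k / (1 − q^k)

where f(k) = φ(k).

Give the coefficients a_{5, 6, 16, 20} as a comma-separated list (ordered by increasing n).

n=5: 5·1 1·5  φ→[4+1]=5
[q^6] φ(1)=1,φ(2)=1,φ(3)=2,φ(6)=2 ⇒ 6
q^16  k|16↦φ(k): 1:1 2:1 4:2 8:4 16:8  a_16=16
q^20  k|20↦φ(k): 1:1 2:1 4:2 5:4 10:4 20:8  a_20=20

5, 6, 16, 20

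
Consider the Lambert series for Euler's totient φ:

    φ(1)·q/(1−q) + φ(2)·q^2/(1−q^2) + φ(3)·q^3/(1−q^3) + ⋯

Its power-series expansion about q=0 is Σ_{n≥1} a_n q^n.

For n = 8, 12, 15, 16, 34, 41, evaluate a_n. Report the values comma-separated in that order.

n=8: 1·8 2·4 4·2 8·1  φ→[1+1+2+4]=8
n=12: 12·1 6·2 4·3 3·4 2·6 1·12  φ→[4+2+2+2+1+1]=12
[q^15] φ(15)=8,φ(5)=4,φ(3)=2,φ(1)=1 ⇒ 15
[q^16] φ(1)=1,φ(2)=1,φ(4)=2,φ(8)=4,φ(16)=8 ⇒ 16
[q^34] φ(34)=16,φ(17)=16,φ(2)=1,φ(1)=1 ⇒ 34
d|41:{1,41}  Σφ=1+40=41

8, 12, 15, 16, 34, 41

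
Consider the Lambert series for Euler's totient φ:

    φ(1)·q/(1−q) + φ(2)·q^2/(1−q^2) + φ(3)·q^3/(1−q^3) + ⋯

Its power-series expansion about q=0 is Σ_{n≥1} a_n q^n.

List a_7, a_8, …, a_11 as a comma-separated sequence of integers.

q^7  k|7↦φ(k): 1:1 7:6  a_7=7
n=8: 1·8 2·4 4·2 8·1  φ→[1+1+2+4]=8
[q^9] φ(9)=6,φ(3)=2,φ(1)=1 ⇒ 9
n=10: 1·10 2·5 5·2 10·1  φ→[1+1+4+4]=10
[q^11] φ(1)=1,φ(11)=10 ⇒ 11

7, 8, 9, 10, 11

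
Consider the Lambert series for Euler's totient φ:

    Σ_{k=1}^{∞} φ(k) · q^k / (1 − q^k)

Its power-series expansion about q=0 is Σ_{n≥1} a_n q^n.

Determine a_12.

n=12: 1·12 2·6 3·4 4·3 6·2 12·1  φ→[1+1+2+2+2+4]=12

a_12 = 12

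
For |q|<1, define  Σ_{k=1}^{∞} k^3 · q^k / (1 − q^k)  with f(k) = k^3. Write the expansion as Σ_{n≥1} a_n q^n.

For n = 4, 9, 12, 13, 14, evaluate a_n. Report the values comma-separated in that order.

d|4:{4,2,1}  Σf=64+8+1=73
n=9: 9·1 3·3 1·9  f→[729+27+1]=757
[q^12] f(1)=1,f(2)=8,f(3)=27,f(4)=64,f(6)=216,f(12)=1728 ⇒ 2044
q^13  k|13↦f(k): 1:1 13:2197  a_13=2198
d|14:{1,2,7,14}  Σf=1+8+343+2744=3096

73, 757, 2044, 2198, 3096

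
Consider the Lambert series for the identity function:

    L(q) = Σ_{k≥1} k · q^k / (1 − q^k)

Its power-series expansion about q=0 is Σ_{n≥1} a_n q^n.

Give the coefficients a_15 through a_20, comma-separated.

24, 31, 18, 39, 20, 42

d|15:{1,3,5,15}  Σf=1+3+5+15=24
d|16:{1,2,4,8,16}  Σf=1+2+4+8+16=31
n=17: 17·1 1·17  f→[17+1]=18
d|18:{1,2,3,6,9,18}  Σf=1+2+3+6+9+18=39
q^19  k|19↦f(k): 19:19 1:1  a_19=20
q^20  k|20↦f(k): 1:1 2:2 4:4 5:5 10:10 20:20  a_20=42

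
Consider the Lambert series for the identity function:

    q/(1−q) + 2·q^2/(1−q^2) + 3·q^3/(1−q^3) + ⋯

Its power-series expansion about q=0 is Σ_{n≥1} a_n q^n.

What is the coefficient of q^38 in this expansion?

a_38 = 60

[q^38] f(38)=38,f(19)=19,f(2)=2,f(1)=1 ⇒ 60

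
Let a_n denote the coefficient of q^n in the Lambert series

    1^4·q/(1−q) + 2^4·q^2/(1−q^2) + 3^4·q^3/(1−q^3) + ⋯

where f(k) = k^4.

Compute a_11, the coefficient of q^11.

a_11 = 14642

q^11  k|11↦f(k): 11:14641 1:1  a_11=14642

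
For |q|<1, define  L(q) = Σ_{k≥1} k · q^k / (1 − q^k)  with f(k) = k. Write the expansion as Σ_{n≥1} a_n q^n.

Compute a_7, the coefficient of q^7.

q^7  k|7↦f(k): 1:1 7:7  a_7=8

a_7 = 8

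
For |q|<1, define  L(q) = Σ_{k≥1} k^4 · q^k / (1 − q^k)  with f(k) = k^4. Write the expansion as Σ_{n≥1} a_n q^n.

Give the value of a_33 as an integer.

q^33  k|33↦f(k): 1:1 3:81 11:14641 33:1185921  a_33=1200644

a_33 = 1200644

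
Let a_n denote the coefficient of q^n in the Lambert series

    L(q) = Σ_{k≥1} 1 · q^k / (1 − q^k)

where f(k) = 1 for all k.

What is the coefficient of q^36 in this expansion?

[q^36] f(36)=1,f(18)=1,f(12)=1,f(9)=1,f(6)=1,f(4)=1,f(3)=1,f(2)=1,f(1)=1 ⇒ 9

a_36 = 9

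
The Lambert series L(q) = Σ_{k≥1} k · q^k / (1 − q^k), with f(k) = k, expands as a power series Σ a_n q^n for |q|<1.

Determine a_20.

a_20 = 42

[q^20] f(1)=1,f(2)=2,f(4)=4,f(5)=5,f(10)=10,f(20)=20 ⇒ 42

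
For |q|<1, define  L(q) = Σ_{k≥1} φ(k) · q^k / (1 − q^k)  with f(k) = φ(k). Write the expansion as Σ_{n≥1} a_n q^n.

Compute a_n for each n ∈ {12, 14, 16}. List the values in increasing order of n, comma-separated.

n=12: 12·1 6·2 4·3 3·4 2·6 1·12  φ→[4+2+2+2+1+1]=12
n=14: 14·1 7·2 2·7 1·14  φ→[6+6+1+1]=14
q^16  k|16↦φ(k): 1:1 2:1 4:2 8:4 16:8  a_16=16

12, 14, 16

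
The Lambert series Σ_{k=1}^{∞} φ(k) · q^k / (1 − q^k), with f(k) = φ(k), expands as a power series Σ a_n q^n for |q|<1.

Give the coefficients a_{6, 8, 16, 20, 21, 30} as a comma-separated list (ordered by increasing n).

n=6: 6·1 3·2 2·3 1·6  φ→[2+2+1+1]=6
n=8: 1·8 2·4 4·2 8·1  φ→[1+1+2+4]=8
n=16: 1·16 2·8 4·4 8·2 16·1  φ→[1+1+2+4+8]=16
q^20  k|20↦φ(k): 20:8 10:4 5:4 4:2 2:1 1:1  a_20=20
q^21  k|21↦φ(k): 1:1 3:2 7:6 21:12  a_21=21
q^30  k|30↦φ(k): 1:1 2:1 3:2 5:4 6:2 10:4 15:8 30:8  a_30=30

6, 8, 16, 20, 21, 30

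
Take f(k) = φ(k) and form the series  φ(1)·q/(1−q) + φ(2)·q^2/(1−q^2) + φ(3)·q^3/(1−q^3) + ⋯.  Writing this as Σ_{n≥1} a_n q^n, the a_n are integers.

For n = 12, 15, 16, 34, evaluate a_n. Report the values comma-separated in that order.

q^12  k|12↦φ(k): 1:1 2:1 3:2 4:2 6:2 12:4  a_12=12
n=15: 15·1 5·3 3·5 1·15  φ→[8+4+2+1]=15
q^16  k|16↦φ(k): 16:8 8:4 4:2 2:1 1:1  a_16=16
n=34: 1·34 2·17 17·2 34·1  φ→[1+1+16+16]=34

12, 15, 16, 34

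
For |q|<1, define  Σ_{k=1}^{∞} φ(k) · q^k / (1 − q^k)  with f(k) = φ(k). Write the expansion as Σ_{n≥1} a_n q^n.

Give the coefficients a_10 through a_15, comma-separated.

d|10:{1,2,5,10}  Σφ=1+1+4+4=10
q^11  k|11↦φ(k): 1:1 11:10  a_11=11
d|12:{1,2,3,4,6,12}  Σφ=1+1+2+2+2+4=12
q^13  k|13↦φ(k): 1:1 13:12  a_13=13
[q^14] φ(1)=1,φ(2)=1,φ(7)=6,φ(14)=6 ⇒ 14
q^15  k|15↦φ(k): 1:1 3:2 5:4 15:8  a_15=15

10, 11, 12, 13, 14, 15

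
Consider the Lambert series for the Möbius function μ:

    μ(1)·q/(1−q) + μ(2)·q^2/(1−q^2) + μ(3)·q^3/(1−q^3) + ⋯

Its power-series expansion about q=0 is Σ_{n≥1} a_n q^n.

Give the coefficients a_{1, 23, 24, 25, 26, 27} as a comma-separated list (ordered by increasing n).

n=1: 1·1  μ→[1]=1
d|23:{1,23}  Σμ=1+(-1)=0
q^24  k|24↦μ(k): 24:0 12:0 8:0 6:1 4:0 3:-1 2:-1 1:1  a_24=0
n=25: 25·1 5·5 1·25  μ→[0+(-1)+1]=0
[q^26] μ(26)=1,μ(13)=-1,μ(2)=-1,μ(1)=1 ⇒ 0
d|27:{27,9,3,1}  Σμ=0+0+(-1)+1=0

1, 0, 0, 0, 0, 0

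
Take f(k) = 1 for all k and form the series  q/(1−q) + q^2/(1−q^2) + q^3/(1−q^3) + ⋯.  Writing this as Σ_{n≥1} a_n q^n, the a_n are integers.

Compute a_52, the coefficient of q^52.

q^52  k|52↦f(k): 52:1 26:1 13:1 4:1 2:1 1:1  a_52=6

a_52 = 6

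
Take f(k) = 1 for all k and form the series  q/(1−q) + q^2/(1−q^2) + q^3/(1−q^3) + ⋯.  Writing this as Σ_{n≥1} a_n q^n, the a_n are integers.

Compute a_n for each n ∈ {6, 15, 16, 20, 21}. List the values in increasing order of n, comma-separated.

[q^6] f(1)=1,f(2)=1,f(3)=1,f(6)=1 ⇒ 4
q^15  k|15↦f(k): 15:1 5:1 3:1 1:1  a_15=4
[q^16] f(1)=1,f(2)=1,f(4)=1,f(8)=1,f(16)=1 ⇒ 5
d|20:{20,10,5,4,2,1}  Σf=1+1+1+1+1+1=6
d|21:{21,7,3,1}  Σf=1+1+1+1=4

4, 4, 5, 6, 4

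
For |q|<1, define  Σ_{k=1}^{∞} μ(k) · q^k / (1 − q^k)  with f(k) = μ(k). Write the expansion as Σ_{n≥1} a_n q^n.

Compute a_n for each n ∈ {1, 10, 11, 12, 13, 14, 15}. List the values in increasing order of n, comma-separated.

q^1  k|1↦μ(k): 1:1  a_1=1
q^10  k|10↦μ(k): 1:1 2:-1 5:-1 10:1  a_10=0
d|11:{11,1}  Σμ=(-1)+1=0
d|12:{1,2,3,4,6,12}  Σμ=1+(-1)+(-1)+0+1+0=0
n=13: 13·1 1·13  μ→[(-1)+1]=0
q^14  k|14↦μ(k): 14:1 7:-1 2:-1 1:1  a_14=0
[q^15] μ(1)=1,μ(3)=-1,μ(5)=-1,μ(15)=1 ⇒ 0

1, 0, 0, 0, 0, 0, 0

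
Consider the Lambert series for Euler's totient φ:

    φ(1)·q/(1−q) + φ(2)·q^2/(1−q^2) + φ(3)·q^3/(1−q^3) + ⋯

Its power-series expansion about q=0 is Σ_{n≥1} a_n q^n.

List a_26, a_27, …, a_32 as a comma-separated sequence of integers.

d|26:{26,13,2,1}  Σφ=12+12+1+1=26
n=27: 27·1 9·3 3·9 1·27  φ→[18+6+2+1]=27
d|28:{28,14,7,4,2,1}  Σφ=12+6+6+2+1+1=28
d|29:{29,1}  Σφ=28+1=29
q^30  k|30↦φ(k): 30:8 15:8 10:4 6:2 5:4 3:2 2:1 1:1  a_30=30
d|31:{1,31}  Σφ=1+30=31
q^32  k|32↦φ(k): 1:1 2:1 4:2 8:4 16:8 32:16  a_32=32

26, 27, 28, 29, 30, 31, 32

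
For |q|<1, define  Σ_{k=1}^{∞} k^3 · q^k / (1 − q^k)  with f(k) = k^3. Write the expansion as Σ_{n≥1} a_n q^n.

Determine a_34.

[q^34] f(1)=1,f(2)=8,f(17)=4913,f(34)=39304 ⇒ 44226

a_34 = 44226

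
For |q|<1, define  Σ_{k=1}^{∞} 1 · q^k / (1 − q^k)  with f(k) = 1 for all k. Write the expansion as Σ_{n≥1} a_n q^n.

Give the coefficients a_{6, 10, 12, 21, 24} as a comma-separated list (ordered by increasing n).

n=6: 6·1 3·2 2·3 1·6  f→[1+1+1+1]=4
[q^10] f(1)=1,f(2)=1,f(5)=1,f(10)=1 ⇒ 4
q^12  k|12↦f(k): 1:1 2:1 3:1 4:1 6:1 12:1  a_12=6
[q^21] f(1)=1,f(3)=1,f(7)=1,f(21)=1 ⇒ 4
n=24: 1·24 2·12 3·8 4·6 6·4 8·3 12·2 24·1  f→[1+1+1+1+1+1+1+1]=8

4, 4, 6, 4, 8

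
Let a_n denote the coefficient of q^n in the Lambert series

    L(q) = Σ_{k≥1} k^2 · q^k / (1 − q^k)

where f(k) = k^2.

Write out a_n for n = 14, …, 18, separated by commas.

250, 260, 341, 290, 455

[q^14] f(14)=196,f(7)=49,f(2)=4,f(1)=1 ⇒ 250
q^15  k|15↦f(k): 15:225 5:25 3:9 1:1  a_15=260
[q^16] f(1)=1,f(2)=4,f(4)=16,f(8)=64,f(16)=256 ⇒ 341
[q^17] f(17)=289,f(1)=1 ⇒ 290
[q^18] f(18)=324,f(9)=81,f(6)=36,f(3)=9,f(2)=4,f(1)=1 ⇒ 455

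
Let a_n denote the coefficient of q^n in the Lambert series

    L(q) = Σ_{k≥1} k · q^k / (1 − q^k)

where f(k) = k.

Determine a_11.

a_11 = 12

q^11  k|11↦f(k): 11:11 1:1  a_11=12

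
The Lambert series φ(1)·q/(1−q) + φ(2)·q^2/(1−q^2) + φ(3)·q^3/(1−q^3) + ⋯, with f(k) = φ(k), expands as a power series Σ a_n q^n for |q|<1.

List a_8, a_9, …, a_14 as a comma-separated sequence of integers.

q^8  k|8↦φ(k): 8:4 4:2 2:1 1:1  a_8=8
d|9:{1,3,9}  Σφ=1+2+6=9
[q^10] φ(1)=1,φ(2)=1,φ(5)=4,φ(10)=4 ⇒ 10
[q^11] φ(11)=10,φ(1)=1 ⇒ 11
n=12: 12·1 6·2 4·3 3·4 2·6 1·12  φ→[4+2+2+2+1+1]=12
q^13  k|13↦φ(k): 1:1 13:12  a_13=13
q^14  k|14↦φ(k): 14:6 7:6 2:1 1:1  a_14=14

8, 9, 10, 11, 12, 13, 14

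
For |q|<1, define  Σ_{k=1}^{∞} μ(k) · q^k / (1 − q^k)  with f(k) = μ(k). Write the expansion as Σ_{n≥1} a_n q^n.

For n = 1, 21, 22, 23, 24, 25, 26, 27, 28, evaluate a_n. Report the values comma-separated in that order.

q^1  k|1↦μ(k): 1:1  a_1=1
[q^21] μ(21)=1,μ(7)=-1,μ(3)=-1,μ(1)=1 ⇒ 0
q^22  k|22↦μ(k): 1:1 2:-1 11:-1 22:1  a_22=0
[q^23] μ(23)=-1,μ(1)=1 ⇒ 0
d|24:{24,12,8,6,4,3,2,1}  Σμ=0+0+0+1+0+(-1)+(-1)+1=0
[q^25] μ(1)=1,μ(5)=-1,μ(25)=0 ⇒ 0
n=26: 1·26 2·13 13·2 26·1  μ→[1+(-1)+(-1)+1]=0
q^27  k|27↦μ(k): 1:1 3:-1 9:0 27:0  a_27=0
q^28  k|28↦μ(k): 1:1 2:-1 4:0 7:-1 14:1 28:0  a_28=0

1, 0, 0, 0, 0, 0, 0, 0, 0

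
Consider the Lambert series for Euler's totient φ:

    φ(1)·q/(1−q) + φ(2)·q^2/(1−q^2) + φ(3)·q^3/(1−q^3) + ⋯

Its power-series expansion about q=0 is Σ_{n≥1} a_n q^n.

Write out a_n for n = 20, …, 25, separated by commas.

[q^20] φ(20)=8,φ(10)=4,φ(5)=4,φ(4)=2,φ(2)=1,φ(1)=1 ⇒ 20
q^21  k|21↦φ(k): 1:1 3:2 7:6 21:12  a_21=21
[q^22] φ(1)=1,φ(2)=1,φ(11)=10,φ(22)=10 ⇒ 22
[q^23] φ(23)=22,φ(1)=1 ⇒ 23
[q^24] φ(24)=8,φ(12)=4,φ(8)=4,φ(6)=2,φ(4)=2,φ(3)=2,φ(2)=1,φ(1)=1 ⇒ 24
n=25: 25·1 5·5 1·25  φ→[20+4+1]=25

20, 21, 22, 23, 24, 25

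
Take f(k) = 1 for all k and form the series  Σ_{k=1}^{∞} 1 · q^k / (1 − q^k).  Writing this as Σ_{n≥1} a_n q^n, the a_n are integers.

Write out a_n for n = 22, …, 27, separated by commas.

4, 2, 8, 3, 4, 4

q^22  k|22↦f(k): 22:1 11:1 2:1 1:1  a_22=4
q^23  k|23↦f(k): 23:1 1:1  a_23=2
n=24: 1·24 2·12 3·8 4·6 6·4 8·3 12·2 24·1  f→[1+1+1+1+1+1+1+1]=8
d|25:{25,5,1}  Σf=1+1+1=3
n=26: 1·26 2·13 13·2 26·1  f→[1+1+1+1]=4
n=27: 1·27 3·9 9·3 27·1  f→[1+1+1+1]=4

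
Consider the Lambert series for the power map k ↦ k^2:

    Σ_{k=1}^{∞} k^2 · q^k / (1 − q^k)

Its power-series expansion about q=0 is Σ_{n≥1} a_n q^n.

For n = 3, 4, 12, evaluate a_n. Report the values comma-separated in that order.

d|3:{1,3}  Σf=1+9=10
d|4:{1,2,4}  Σf=1+4+16=21
[q^12] f(1)=1,f(2)=4,f(3)=9,f(4)=16,f(6)=36,f(12)=144 ⇒ 210

10, 21, 210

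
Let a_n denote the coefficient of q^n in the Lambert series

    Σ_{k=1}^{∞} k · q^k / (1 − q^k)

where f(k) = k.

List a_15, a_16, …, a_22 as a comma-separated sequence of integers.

24, 31, 18, 39, 20, 42, 32, 36

d|15:{15,5,3,1}  Σf=15+5+3+1=24
[q^16] f(16)=16,f(8)=8,f(4)=4,f(2)=2,f(1)=1 ⇒ 31
n=17: 1·17 17·1  f→[1+17]=18
[q^18] f(18)=18,f(9)=9,f(6)=6,f(3)=3,f(2)=2,f(1)=1 ⇒ 39
[q^19] f(1)=1,f(19)=19 ⇒ 20
n=20: 1·20 2·10 4·5 5·4 10·2 20·1  f→[1+2+4+5+10+20]=42
d|21:{1,3,7,21}  Σf=1+3+7+21=32
[q^22] f(22)=22,f(11)=11,f(2)=2,f(1)=1 ⇒ 36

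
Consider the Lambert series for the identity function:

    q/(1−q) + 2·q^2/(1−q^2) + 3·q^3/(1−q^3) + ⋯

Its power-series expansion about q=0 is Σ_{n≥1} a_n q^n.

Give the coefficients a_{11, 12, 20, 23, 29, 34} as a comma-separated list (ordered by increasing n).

d|11:{1,11}  Σf=1+11=12
n=12: 1·12 2·6 3·4 4·3 6·2 12·1  f→[1+2+3+4+6+12]=28
q^20  k|20↦f(k): 20:20 10:10 5:5 4:4 2:2 1:1  a_20=42
n=23: 1·23 23·1  f→[1+23]=24
d|29:{29,1}  Σf=29+1=30
[q^34] f(1)=1,f(2)=2,f(17)=17,f(34)=34 ⇒ 54

12, 28, 42, 24, 30, 54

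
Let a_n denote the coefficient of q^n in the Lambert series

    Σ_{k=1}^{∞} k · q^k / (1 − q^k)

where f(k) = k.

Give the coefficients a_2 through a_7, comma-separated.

[q^2] f(2)=2,f(1)=1 ⇒ 3
q^3  k|3↦f(k): 1:1 3:3  a_3=4
q^4  k|4↦f(k): 1:1 2:2 4:4  a_4=7
n=5: 1·5 5·1  f→[1+5]=6
q^6  k|6↦f(k): 1:1 2:2 3:3 6:6  a_6=12
d|7:{7,1}  Σf=7+1=8

3, 4, 7, 6, 12, 8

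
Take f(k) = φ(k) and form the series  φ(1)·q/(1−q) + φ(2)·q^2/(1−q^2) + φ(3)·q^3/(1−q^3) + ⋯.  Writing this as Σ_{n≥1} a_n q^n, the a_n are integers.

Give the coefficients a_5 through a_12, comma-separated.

n=5: 1·5 5·1  φ→[1+4]=5
[q^6] φ(6)=2,φ(3)=2,φ(2)=1,φ(1)=1 ⇒ 6
n=7: 1·7 7·1  φ→[1+6]=7
q^8  k|8↦φ(k): 1:1 2:1 4:2 8:4  a_8=8
n=9: 1·9 3·3 9·1  φ→[1+2+6]=9
[q^10] φ(10)=4,φ(5)=4,φ(2)=1,φ(1)=1 ⇒ 10
n=11: 11·1 1·11  φ→[10+1]=11
n=12: 1·12 2·6 3·4 4·3 6·2 12·1  φ→[1+1+2+2+2+4]=12

5, 6, 7, 8, 9, 10, 11, 12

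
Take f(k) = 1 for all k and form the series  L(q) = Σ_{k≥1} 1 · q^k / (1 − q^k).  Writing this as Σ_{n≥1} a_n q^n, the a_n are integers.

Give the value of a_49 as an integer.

a_49 = 3

d|49:{1,7,49}  Σf=1+1+1=3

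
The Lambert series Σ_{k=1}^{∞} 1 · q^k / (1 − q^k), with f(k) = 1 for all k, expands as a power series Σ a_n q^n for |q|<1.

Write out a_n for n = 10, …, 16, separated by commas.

4, 2, 6, 2, 4, 4, 5

[q^10] f(1)=1,f(2)=1,f(5)=1,f(10)=1 ⇒ 4
n=11: 11·1 1·11  f→[1+1]=2
q^12  k|12↦f(k): 12:1 6:1 4:1 3:1 2:1 1:1  a_12=6
d|13:{1,13}  Σf=1+1=2
d|14:{1,2,7,14}  Σf=1+1+1+1=4
q^15  k|15↦f(k): 1:1 3:1 5:1 15:1  a_15=4
n=16: 16·1 8·2 4·4 2·8 1·16  f→[1+1+1+1+1]=5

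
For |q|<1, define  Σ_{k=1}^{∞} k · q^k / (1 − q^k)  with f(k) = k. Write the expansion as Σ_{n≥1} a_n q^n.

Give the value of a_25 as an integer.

d|25:{25,5,1}  Σf=25+5+1=31

a_25 = 31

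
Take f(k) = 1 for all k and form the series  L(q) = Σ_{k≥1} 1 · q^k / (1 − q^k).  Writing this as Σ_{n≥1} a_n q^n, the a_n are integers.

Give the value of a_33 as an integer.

a_33 = 4

[q^33] f(33)=1,f(11)=1,f(3)=1,f(1)=1 ⇒ 4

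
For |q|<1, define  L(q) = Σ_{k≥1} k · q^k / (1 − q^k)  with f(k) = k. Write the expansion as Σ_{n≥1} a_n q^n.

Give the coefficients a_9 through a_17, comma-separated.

q^9  k|9↦f(k): 9:9 3:3 1:1  a_9=13
d|10:{1,2,5,10}  Σf=1+2+5+10=18
[q^11] f(1)=1,f(11)=11 ⇒ 12
q^12  k|12↦f(k): 12:12 6:6 4:4 3:3 2:2 1:1  a_12=28
[q^13] f(1)=1,f(13)=13 ⇒ 14
q^14  k|14↦f(k): 1:1 2:2 7:7 14:14  a_14=24
n=15: 15·1 5·3 3·5 1·15  f→[15+5+3+1]=24
d|16:{16,8,4,2,1}  Σf=16+8+4+2+1=31
d|17:{1,17}  Σf=1+17=18

13, 18, 12, 28, 14, 24, 24, 31, 18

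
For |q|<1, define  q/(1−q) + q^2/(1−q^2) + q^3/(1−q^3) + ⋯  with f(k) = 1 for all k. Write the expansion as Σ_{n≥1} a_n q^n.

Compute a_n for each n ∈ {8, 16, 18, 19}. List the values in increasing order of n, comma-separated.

4, 5, 6, 2

n=8: 1·8 2·4 4·2 8·1  f→[1+1+1+1]=4
[q^16] f(1)=1,f(2)=1,f(4)=1,f(8)=1,f(16)=1 ⇒ 5
[q^18] f(18)=1,f(9)=1,f(6)=1,f(3)=1,f(2)=1,f(1)=1 ⇒ 6
[q^19] f(19)=1,f(1)=1 ⇒ 2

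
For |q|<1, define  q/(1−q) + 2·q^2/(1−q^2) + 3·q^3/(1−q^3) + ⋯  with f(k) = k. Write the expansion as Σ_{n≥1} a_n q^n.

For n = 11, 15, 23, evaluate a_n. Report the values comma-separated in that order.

q^11  k|11↦f(k): 1:1 11:11  a_11=12
d|15:{1,3,5,15}  Σf=1+3+5+15=24
q^23  k|23↦f(k): 23:23 1:1  a_23=24

12, 24, 24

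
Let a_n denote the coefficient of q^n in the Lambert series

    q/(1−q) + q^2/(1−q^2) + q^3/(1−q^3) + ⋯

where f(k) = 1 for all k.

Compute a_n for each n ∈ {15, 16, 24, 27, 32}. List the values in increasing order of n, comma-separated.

4, 5, 8, 4, 6

[q^15] f(1)=1,f(3)=1,f(5)=1,f(15)=1 ⇒ 4
[q^16] f(1)=1,f(2)=1,f(4)=1,f(8)=1,f(16)=1 ⇒ 5
q^24  k|24↦f(k): 24:1 12:1 8:1 6:1 4:1 3:1 2:1 1:1  a_24=8
d|27:{1,3,9,27}  Σf=1+1+1+1=4
n=32: 1·32 2·16 4·8 8·4 16·2 32·1  f→[1+1+1+1+1+1]=6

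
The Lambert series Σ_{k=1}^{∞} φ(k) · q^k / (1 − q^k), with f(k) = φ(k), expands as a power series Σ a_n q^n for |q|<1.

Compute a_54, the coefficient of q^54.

d|54:{54,27,18,9,6,3,2,1}  Σφ=18+18+6+6+2+2+1+1=54

a_54 = 54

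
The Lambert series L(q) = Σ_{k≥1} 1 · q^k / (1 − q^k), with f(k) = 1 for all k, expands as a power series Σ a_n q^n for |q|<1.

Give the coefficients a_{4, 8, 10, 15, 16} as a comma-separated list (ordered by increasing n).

[q^4] f(1)=1,f(2)=1,f(4)=1 ⇒ 3
n=8: 8·1 4·2 2·4 1·8  f→[1+1+1+1]=4
n=10: 10·1 5·2 2·5 1·10  f→[1+1+1+1]=4
n=15: 1·15 3·5 5·3 15·1  f→[1+1+1+1]=4
[q^16] f(16)=1,f(8)=1,f(4)=1,f(2)=1,f(1)=1 ⇒ 5

3, 4, 4, 4, 5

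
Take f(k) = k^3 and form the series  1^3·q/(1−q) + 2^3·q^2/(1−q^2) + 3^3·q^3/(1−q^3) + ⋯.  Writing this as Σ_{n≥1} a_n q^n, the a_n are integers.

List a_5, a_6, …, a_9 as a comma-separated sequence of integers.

126, 252, 344, 585, 757

n=5: 5·1 1·5  f→[125+1]=126
n=6: 6·1 3·2 2·3 1·6  f→[216+27+8+1]=252
n=7: 7·1 1·7  f→[343+1]=344
d|8:{8,4,2,1}  Σf=512+64+8+1=585
q^9  k|9↦f(k): 1:1 3:27 9:729  a_9=757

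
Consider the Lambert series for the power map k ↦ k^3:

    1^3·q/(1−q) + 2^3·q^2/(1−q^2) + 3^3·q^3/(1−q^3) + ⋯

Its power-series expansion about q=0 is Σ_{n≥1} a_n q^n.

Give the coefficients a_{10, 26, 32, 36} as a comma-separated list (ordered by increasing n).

q^10  k|10↦f(k): 10:1000 5:125 2:8 1:1  a_10=1134
q^26  k|26↦f(k): 1:1 2:8 13:2197 26:17576  a_26=19782
[q^32] f(1)=1,f(2)=8,f(4)=64,f(8)=512,f(16)=4096,f(32)=32768 ⇒ 37449
[q^36] f(36)=46656,f(18)=5832,f(12)=1728,f(9)=729,f(6)=216,f(4)=64,f(3)=27,f(2)=8,f(1)=1 ⇒ 55261

1134, 19782, 37449, 55261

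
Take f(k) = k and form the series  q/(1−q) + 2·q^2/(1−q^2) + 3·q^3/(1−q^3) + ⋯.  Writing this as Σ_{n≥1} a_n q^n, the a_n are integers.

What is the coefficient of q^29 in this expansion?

n=29: 29·1 1·29  f→[29+1]=30

a_29 = 30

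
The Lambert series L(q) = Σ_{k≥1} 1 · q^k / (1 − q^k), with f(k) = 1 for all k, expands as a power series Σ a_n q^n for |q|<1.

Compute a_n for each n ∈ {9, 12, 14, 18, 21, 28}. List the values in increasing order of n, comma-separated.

3, 6, 4, 6, 4, 6

n=9: 1·9 3·3 9·1  f→[1+1+1]=3
n=12: 12·1 6·2 4·3 3·4 2·6 1·12  f→[1+1+1+1+1+1]=6
n=14: 14·1 7·2 2·7 1·14  f→[1+1+1+1]=4
d|18:{1,2,3,6,9,18}  Σf=1+1+1+1+1+1=6
n=21: 21·1 7·3 3·7 1·21  f→[1+1+1+1]=4
d|28:{1,2,4,7,14,28}  Σf=1+1+1+1+1+1=6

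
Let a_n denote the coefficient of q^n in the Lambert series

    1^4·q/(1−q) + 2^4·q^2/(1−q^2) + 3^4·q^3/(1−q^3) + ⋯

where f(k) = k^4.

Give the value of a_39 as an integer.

[q^39] f(39)=2313441,f(13)=28561,f(3)=81,f(1)=1 ⇒ 2342084

a_39 = 2342084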